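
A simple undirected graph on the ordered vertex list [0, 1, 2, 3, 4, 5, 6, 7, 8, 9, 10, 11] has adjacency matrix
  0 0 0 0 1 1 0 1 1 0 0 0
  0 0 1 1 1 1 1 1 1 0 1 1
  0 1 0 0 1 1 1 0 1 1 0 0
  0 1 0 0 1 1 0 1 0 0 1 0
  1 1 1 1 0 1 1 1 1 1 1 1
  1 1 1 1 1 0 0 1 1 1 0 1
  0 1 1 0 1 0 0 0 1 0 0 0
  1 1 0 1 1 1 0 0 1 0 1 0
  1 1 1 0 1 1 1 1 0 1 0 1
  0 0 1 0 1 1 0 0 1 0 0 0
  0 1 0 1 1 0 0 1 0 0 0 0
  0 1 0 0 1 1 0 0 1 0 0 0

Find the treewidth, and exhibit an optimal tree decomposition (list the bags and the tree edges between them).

Treewidth 4.
One such decomposition:
Bags: B1 = {1, 3, 4, 5, 7}  B2 = {1, 3, 4, 7, 10}  B3 = {1, 4, 5, 7, 8}  B4 = {0, 4, 5, 7, 8}  B5 = {1, 2, 4, 5, 8}  B6 = {1, 2, 4, 6, 8}  B7 = {1, 4, 5, 8, 11}  B8 = {2, 4, 5, 8, 9}
Tree: B1–B2, B1–B3, B3–B4, B3–B5, B5–B6, B5–B7, B5–B8

Every bag has size at most 5, so the width is 5 − 1 = 4 and tw(G) ≤ 4. For the lower bound, the 5 vertices {0, 4, 5, 7, 8} are pairwise adjacent, and any tree decomposition puts a clique entirely inside one bag — forcing width ≥ 4. Hence tw(G) = 4 exactly.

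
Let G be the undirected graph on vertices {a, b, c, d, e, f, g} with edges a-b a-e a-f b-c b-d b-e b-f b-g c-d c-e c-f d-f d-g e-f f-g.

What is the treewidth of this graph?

A width-3 tree decomposition is:
Bags: B1 = {a, b, e, f}  B2 = {b, c, e, f}  B3 = {b, c, d, f}  B4 = {b, d, f, g}
Tree: B1–B2, B2–B3, B3–B4
The largest bag has 4 vertices, giving width 3; this decomposition certifies tw(G) ≤ 3. On the other hand G contains the 4-clique {b, d, f, g}. A clique must lie in a single bag of any decomposition, so no decomposition can have width below 3. Therefore the treewidth is 3.

3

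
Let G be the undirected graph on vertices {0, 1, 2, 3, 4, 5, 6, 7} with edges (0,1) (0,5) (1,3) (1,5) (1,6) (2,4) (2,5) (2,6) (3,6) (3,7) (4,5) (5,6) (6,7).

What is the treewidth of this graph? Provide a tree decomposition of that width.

Every bag has size at most 3, so the width is 3 − 1 = 2 and tw(G) ≤ 2. On the other hand G contains the 3-clique {1, 3, 6}. A clique must lie in a single bag of any decomposition, so no decomposition can have width below 2. Therefore the treewidth is 2.

Treewidth 2.
One optimal decomposition is:
Bags: B1 = {1, 5, 6}  B2 = {2, 5, 6}  B3 = {1, 3, 6}  B4 = {2, 4, 5}  B5 = {3, 6, 7}  B6 = {0, 1, 5}
Tree: B1–B2, B1–B3, B2–B4, B3–B5, B1–B6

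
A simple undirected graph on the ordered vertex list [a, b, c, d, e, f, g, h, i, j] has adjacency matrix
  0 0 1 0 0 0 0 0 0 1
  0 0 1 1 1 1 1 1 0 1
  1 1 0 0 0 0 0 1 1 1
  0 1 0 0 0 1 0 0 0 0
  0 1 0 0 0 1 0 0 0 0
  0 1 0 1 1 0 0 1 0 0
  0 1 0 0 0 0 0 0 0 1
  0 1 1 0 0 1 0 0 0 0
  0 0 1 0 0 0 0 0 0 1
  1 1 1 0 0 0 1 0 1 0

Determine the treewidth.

2

A width-2 tree decomposition is:
Bags: B1 = {b, d, f}  B2 = {b, e, f}  B3 = {b, f, h}  B4 = {b, c, h}  B5 = {b, c, j}  B6 = {c, i, j}  B7 = {a, c, j}  B8 = {b, g, j}
Tree: B1–B2, B1–B3, B3–B4, B4–B5, B5–B6, B5–B7, B5–B8
Every bag has size at most 3, so the width is 3 − 1 = 2 and tw(G) ≤ 2. On the other hand G contains the 3-clique {a, c, j}. A clique must lie in a single bag of any decomposition, so no decomposition can have width below 2. Hence tw(G) = 2 exactly.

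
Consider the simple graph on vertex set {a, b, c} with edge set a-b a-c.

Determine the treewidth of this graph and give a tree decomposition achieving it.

Treewidth 1.
One optimal decomposition is:
Bags: B1 = {a, b}  B2 = {a, c}
Tree: B1–B2

Every bag has size at most 2, so the width is 2 − 1 = 1 and tw(G) ≤ 1. G has an edge, so its treewidth is at least 1. The upper and lower bounds meet at 1, so that is the treewidth.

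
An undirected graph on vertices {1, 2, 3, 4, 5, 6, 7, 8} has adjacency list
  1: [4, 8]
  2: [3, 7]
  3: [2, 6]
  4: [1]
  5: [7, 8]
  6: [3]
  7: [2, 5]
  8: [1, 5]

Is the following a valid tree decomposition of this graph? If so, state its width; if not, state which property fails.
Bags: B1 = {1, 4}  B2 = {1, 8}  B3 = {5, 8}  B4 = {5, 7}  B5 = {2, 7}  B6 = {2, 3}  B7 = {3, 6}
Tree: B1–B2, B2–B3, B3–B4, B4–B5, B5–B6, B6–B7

Checking the three conditions: (i) the bags cover all of {1, 2, 3, 4, 5, 6, 7, 8}; (ii) for each edge, some bag contains both endpoints; (iii) the bags containing any fixed vertex form a subtree. All hold, so the decomposition is valid with width 2 − 1 = 1.

Yes; width 1.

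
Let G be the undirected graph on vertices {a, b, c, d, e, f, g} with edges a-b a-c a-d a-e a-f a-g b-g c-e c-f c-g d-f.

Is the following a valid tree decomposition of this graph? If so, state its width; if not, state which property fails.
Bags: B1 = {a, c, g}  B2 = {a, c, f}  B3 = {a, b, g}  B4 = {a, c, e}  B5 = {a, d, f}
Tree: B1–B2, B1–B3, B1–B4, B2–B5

Checking the three conditions: (i) the bags cover all of {a, b, c, d, e, f, g}; (ii) for each edge, some bag contains both endpoints; (iii) the bags containing any fixed vertex form a subtree. All hold, so the decomposition is valid with width 3 − 1 = 2.

Yes; width 2.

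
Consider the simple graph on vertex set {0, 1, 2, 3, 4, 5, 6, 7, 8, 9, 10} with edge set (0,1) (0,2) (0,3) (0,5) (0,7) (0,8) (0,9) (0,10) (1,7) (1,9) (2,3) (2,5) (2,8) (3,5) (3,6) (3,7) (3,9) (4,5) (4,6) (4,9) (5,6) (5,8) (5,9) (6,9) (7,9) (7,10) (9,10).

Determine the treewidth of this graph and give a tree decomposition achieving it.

Treewidth 3.
Bags: B1 = {3, 5, 6, 9}  B2 = {4, 5, 6, 9}  B3 = {0, 3, 5, 9}  B4 = {0, 3, 7, 9}  B5 = {0, 2, 3, 5}  B6 = {0, 2, 5, 8}  B7 = {0, 1, 7, 9}  B8 = {0, 7, 9, 10}
Tree: B1–B2, B1–B3, B3–B4, B3–B5, B5–B6, B4–B7, B7–B8

Each bag holds 4 vertices, so the decomposition has width 3, which upper-bounds the treewidth. On the other hand G contains the 4-clique {0, 2, 5, 8}. A clique must lie in a single bag of any decomposition, so no decomposition can have width below 3. Combining the bounds, tw(G) = 3.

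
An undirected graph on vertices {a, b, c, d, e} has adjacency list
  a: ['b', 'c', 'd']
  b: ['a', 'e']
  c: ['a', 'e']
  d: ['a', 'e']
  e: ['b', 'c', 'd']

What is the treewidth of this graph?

2

A width-2 tree decomposition is:
Bags: B1 = {a, d, e}  B2 = {a, b, e}  B3 = {a, c, e}
Tree: B1–B2, B2–B3
The largest bag has 3 vertices, giving width 2; this decomposition certifies tw(G) ≤ 2. For the lower bound, G contains the cycle a–d–e–b–a, so G is not a forest; only forests have treewidth ≤ 1, hence tw(G) ≥ 2. The upper and lower bounds meet at 2, so that is the treewidth.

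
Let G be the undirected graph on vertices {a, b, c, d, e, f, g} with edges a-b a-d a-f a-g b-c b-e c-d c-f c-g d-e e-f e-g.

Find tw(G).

3

A width-3 tree decomposition is:
Bags: B1 = {a, c, d, e}  B2 = {a, c, e, g}  B3 = {a, c, e, f}  B4 = {a, b, c, e}
Tree: B1–B2, B2–B3, B3–B4
Every bag has size at most 4, so the width is 4 − 1 = 3 and tw(G) ≤ 3. For the lower bound: the 4 vertex sets {d,e}, {c,g}, {a}, {f} are disjoint, each induces a connected subgraph, and every pair is joined by at least one edge of G. Contracting each set to a single vertex therefore yields K_{4} as a minor, and since treewidth is minor-monotone, tw(G) ≥ tw(K_{4}) = 3. Therefore the treewidth is 3.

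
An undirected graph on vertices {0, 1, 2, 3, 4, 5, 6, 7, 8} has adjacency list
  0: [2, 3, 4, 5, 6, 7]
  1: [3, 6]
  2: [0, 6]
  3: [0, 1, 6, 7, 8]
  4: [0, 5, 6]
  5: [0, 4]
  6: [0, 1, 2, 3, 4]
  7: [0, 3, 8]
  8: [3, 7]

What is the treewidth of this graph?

A width-2 tree decomposition is:
Bags: B1 = {0, 3, 7}  B2 = {0, 3, 6}  B3 = {3, 7, 8}  B4 = {0, 2, 6}  B5 = {0, 4, 6}  B6 = {0, 4, 5}  B7 = {1, 3, 6}
Tree: B1–B2, B1–B3, B2–B4, B2–B5, B5–B6, B2–B7
Every bag has size at most 3, so the width is 3 − 1 = 2 and tw(G) ≤ 2. Conversely, {0, 4, 5} is a clique of size 3, and the vertices of any clique must share a bag in every tree decomposition; so some bag has ≥ 3 vertices and tw(G) ≥ 2. Hence tw(G) = 2 exactly.

2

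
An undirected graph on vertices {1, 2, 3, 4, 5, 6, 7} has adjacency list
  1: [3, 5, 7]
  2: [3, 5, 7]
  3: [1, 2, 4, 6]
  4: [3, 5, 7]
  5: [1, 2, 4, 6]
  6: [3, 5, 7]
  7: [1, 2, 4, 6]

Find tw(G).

3

A width-3 tree decomposition is:
Bags: B1 = {3, 4, 5, 7}  B2 = {2, 3, 5, 7}  B3 = {1, 3, 5, 7}  B4 = {3, 5, 6, 7}
Tree: B1–B2, B2–B3, B3–B4
Every bag has size at most 4, so the width is 4 − 1 = 3 and tw(G) ≤ 3. For the lower bound: the 4 vertex sets {4,7}, {2,5}, {3}, {1} are disjoint, each induces a connected subgraph, and every pair is joined by at least one edge of G. Contracting each set to a single vertex therefore yields K_{4} as a minor, and since treewidth is minor-monotone, tw(G) ≥ tw(K_{4}) = 3. Combining the bounds, tw(G) = 3.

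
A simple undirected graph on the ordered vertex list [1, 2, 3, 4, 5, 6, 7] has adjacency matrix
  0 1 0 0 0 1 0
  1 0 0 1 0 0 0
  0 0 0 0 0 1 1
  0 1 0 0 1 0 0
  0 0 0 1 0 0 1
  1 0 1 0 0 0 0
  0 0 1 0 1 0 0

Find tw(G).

2

A width-2 tree decomposition is:
Bags: B1 = {3, 6, 7}  B2 = {1, 6, 7}  B3 = {1, 2, 7}  B4 = {2, 4, 7}  B5 = {4, 5, 7}
Tree: B1–B2, B2–B3, B3–B4, B4–B5
The largest bag has 3 vertices, giving width 2; this decomposition certifies tw(G) ≤ 2. Since 7–3–6–1–2–4–5–7 is a cycle in G, G is not acyclic. Forests are exactly the graphs of treewidth ≤ 1, so tw(G) ≥ 2. Hence tw(G) = 2 exactly.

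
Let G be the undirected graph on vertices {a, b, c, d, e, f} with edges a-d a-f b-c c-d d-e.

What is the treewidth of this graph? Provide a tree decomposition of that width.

Each bag holds 2 vertices, so the decomposition has width 1, which upper-bounds the treewidth. Any graph with an edge has treewidth ≥ 1, and G has the edge c–d. Therefore the treewidth is 1.

Treewidth 1.
One optimal decomposition is:
Bags: B1 = {c, d}  B2 = {a, d}  B3 = {a, f}  B4 = {d, e}  B5 = {b, c}
Tree: B1–B2, B2–B3, B1–B4, B1–B5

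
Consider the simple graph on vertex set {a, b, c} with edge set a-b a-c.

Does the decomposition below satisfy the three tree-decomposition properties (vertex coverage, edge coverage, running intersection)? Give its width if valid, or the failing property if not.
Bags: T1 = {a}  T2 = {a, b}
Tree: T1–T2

A tree decomposition must satisfy three properties: every vertex lies in some bag; for every edge, both endpoints lie together in some bag; and for every vertex, the bags containing it form a connected subtree. Here vertex c appears in no bag, so the decomposition is invalid.

No — vertex c appears in no bag.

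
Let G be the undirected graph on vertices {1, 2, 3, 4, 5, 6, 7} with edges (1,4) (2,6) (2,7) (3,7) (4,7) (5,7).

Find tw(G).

A width-1 tree decomposition is:
Bags: B1 = {4, 7}  B2 = {2, 7}  B3 = {1, 4}  B4 = {3, 7}  B5 = {2, 6}  B6 = {5, 7}
Tree: B1–B2, B1–B3, B1–B4, B2–B5, B1–B6
Every bag has size at most 2, so the width is 2 − 1 = 1 and tw(G) ≤ 1. Since G has at least one edge (e.g. 4–7), it is not an edgeless graph, so tw(G) ≥ 1. The upper and lower bounds meet at 1, so that is the treewidth.

1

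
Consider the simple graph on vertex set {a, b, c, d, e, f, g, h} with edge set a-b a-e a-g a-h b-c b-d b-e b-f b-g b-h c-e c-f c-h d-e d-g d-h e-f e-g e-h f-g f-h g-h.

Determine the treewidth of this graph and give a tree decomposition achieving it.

Every bag has size at most 5, so the width is 5 − 1 = 4 and tw(G) ≤ 4. On the other hand G contains the 5-clique {b, d, e, g, h}. A clique must lie in a single bag of any decomposition, so no decomposition can have width below 4. Combining the bounds, tw(G) = 4.

Treewidth 4.
One optimal decomposition is:
Bags: B1 = {b, c, e, f, h}  B2 = {b, e, f, g, h}  B3 = {a, b, e, g, h}  B4 = {b, d, e, g, h}
Tree: B1–B2, B2–B3, B3–B4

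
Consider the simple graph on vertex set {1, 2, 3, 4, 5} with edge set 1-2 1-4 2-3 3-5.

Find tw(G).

1

A width-1 tree decomposition is:
Bags: B1 = {1, 4}  B2 = {1, 2}  B3 = {2, 3}  B4 = {3, 5}
Tree: B1–B2, B2–B3, B3–B4
The largest bag has 2 vertices, giving width 1; this decomposition certifies tw(G) ≤ 1. Any graph with an edge has treewidth ≥ 1, and G has the edge 4–1. The upper and lower bounds meet at 1, so that is the treewidth.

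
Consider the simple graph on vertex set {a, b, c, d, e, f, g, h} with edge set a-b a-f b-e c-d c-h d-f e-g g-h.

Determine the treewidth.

A width-2 tree decomposition is:
Bags: B1 = {c, d, f}  B2 = {a, c, f}  B3 = {a, b, c}  B4 = {b, c, e}  B5 = {c, e, g}  B6 = {c, g, h}
Tree: B1–B2, B2–B3, B3–B4, B4–B5, B5–B6
The largest bag has 3 vertices, giving width 2; this decomposition certifies tw(G) ≤ 2. For the lower bound, G contains the cycle c–d–f–a–b–e–g–h–c, so G is not a forest; only forests have treewidth ≤ 1, hence tw(G) ≥ 2. Therefore the treewidth is 2.

2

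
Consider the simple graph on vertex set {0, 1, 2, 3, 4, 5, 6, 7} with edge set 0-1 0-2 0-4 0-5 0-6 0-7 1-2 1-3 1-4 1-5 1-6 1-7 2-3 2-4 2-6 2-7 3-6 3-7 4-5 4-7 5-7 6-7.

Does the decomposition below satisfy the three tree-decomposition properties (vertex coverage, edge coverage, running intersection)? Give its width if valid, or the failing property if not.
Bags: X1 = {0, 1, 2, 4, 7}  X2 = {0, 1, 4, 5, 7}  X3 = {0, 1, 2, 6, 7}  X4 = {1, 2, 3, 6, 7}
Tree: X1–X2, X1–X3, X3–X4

Yes; width 4.

Every vertex of G appears in some bag (union = {0, 1, 2, 3, 4, 5, 6, 7}); every edge is covered by a bag; and for each vertex v the set of bags containing v is connected in the bag tree. The decomposition is therefore valid. The largest bag has 5 vertices, so the width is 4.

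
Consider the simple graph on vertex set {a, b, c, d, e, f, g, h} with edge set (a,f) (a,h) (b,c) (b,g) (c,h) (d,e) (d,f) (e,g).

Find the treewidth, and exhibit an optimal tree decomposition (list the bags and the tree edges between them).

Treewidth 2.
One optimal decomposition is:
Bags: B1 = {a, f, h}  B2 = {d, f, h}  B3 = {d, e, h}  B4 = {e, g, h}  B5 = {b, g, h}  B6 = {b, c, h}
Tree: B1–B2, B2–B3, B3–B4, B4–B5, B5–B6

Each bag holds 3 vertices, so the decomposition has width 2, which upper-bounds the treewidth. Since h–a–f–d–e–g–b–c–h is a cycle in G, G is not acyclic. Forests are exactly the graphs of treewidth ≤ 1, so tw(G) ≥ 2. The upper and lower bounds meet at 2, so that is the treewidth.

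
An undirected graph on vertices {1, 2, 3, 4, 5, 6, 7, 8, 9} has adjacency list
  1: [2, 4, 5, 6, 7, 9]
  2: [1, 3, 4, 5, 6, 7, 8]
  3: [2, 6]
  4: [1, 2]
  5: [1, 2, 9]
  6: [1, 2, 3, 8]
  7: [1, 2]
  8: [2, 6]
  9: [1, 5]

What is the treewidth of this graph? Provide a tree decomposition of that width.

Each bag holds 3 vertices, so the decomposition has width 2, which upper-bounds the treewidth. On the other hand G contains the 3-clique {1, 5, 9}. A clique must lie in a single bag of any decomposition, so no decomposition can have width below 2. Hence tw(G) = 2 exactly.

Treewidth 2.
One such decomposition:
Bags: B1 = {2, 3, 6}  B2 = {2, 6, 8}  B3 = {1, 2, 6}  B4 = {1, 2, 5}  B5 = {1, 5, 9}  B6 = {1, 2, 4}  B7 = {1, 2, 7}
Tree: B1–B2, B2–B3, B3–B4, B4–B5, B4–B6, B6–B7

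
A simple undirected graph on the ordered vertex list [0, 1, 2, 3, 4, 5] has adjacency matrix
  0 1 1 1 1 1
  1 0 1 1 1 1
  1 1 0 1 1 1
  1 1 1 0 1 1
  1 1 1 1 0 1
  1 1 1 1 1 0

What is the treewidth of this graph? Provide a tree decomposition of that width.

Treewidth 5.
Bags: B1 = {0, 1, 2, 3, 4, 5}
Tree: (single bag)

With just one bag of size 6, the width is 6 − 1 = 5, so tw(G) ≤ 5. For the lower bound, the 6 vertices {0, 1, 2, 3, 4, 5} are pairwise adjacent, and any tree decomposition puts a clique entirely inside one bag — forcing width ≥ 5. The upper and lower bounds meet at 5, so that is the treewidth.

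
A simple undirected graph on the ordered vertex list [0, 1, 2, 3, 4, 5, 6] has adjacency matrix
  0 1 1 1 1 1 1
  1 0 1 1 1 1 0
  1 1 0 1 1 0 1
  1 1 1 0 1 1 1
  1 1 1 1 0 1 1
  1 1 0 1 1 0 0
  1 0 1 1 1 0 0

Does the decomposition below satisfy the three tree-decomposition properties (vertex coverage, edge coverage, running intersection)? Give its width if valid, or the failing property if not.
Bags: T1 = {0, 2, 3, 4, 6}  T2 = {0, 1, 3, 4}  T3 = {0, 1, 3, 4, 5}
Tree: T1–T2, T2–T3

A tree decomposition must satisfy three properties: every vertex lies in some bag; for every edge, both endpoints lie together in some bag; and for every vertex, the bags containing it form a connected subtree. Here edge (2,1) lies in no bag, so the decomposition is invalid.

No — edge (2,1) lies in no bag.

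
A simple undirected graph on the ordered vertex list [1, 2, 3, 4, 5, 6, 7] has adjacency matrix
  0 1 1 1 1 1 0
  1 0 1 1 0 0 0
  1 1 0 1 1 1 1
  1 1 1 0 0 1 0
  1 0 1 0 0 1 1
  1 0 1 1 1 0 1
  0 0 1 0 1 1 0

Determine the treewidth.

A width-3 tree decomposition is:
Bags: B1 = {3, 5, 6, 7}  B2 = {1, 3, 5, 6}  B3 = {1, 3, 4, 6}  B4 = {1, 2, 3, 4}
Tree: B1–B2, B2–B3, B3–B4
Every bag has size at most 4, so the width is 4 − 1 = 3 and tw(G) ≤ 3. For the lower bound, the 4 vertices {1, 2, 3, 4} are pairwise adjacent, and any tree decomposition puts a clique entirely inside one bag — forcing width ≥ 3. Therefore the treewidth is 3.

3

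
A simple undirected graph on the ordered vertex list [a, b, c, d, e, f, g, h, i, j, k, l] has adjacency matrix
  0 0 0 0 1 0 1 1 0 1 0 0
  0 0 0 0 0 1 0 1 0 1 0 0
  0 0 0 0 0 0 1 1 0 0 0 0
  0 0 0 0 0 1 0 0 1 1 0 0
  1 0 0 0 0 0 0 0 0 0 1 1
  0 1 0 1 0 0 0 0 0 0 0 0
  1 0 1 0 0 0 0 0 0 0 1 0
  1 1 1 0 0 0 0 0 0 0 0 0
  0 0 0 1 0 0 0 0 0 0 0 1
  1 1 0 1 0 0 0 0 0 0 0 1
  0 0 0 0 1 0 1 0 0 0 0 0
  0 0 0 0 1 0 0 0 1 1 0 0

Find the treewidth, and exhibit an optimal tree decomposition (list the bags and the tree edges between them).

Every bag has size at most 4, so the width is 4 − 1 = 3 and tw(G) ≤ 3. For the lower bound: the 4 vertex sets {d,f,i}, {b}, {j}, {a,e,h,l} are disjoint, each induces a connected subgraph, and every pair is joined by at least one edge of G. Contracting each set to a single vertex therefore yields K_{4} as a minor, and since treewidth is minor-monotone, tw(G) ≥ tw(K_{4}) = 3. The upper and lower bounds meet at 3, so that is the treewidth.

Treewidth 3.
One optimal decomposition is:
Bags: B1 = {b, d, f, i}  B2 = {b, d, i, j}  B3 = {b, i, j, l}  B4 = {b, h, j, l}  B5 = {a, h, j, l}  B6 = {a, e, h, l}  B7 = {a, c, e, h}  B8 = {a, c, e, g}  B9 = {c, e, g, k}
Tree: B1–B2, B2–B3, B3–B4, B4–B5, B5–B6, B6–B7, B7–B8, B8–B9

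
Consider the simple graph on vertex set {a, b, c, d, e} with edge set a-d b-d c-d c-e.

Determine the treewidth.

1

A width-1 tree decomposition is:
Bags: B1 = {a, d}  B2 = {b, d}  B3 = {c, d}  B4 = {c, e}
Tree: B1–B2, B1–B3, B3–B4
Every bag has size at most 2, so the width is 2 − 1 = 1 and tw(G) ≤ 1. Any graph with an edge has treewidth ≥ 1, and G has the edge d–a. Therefore the treewidth is 1.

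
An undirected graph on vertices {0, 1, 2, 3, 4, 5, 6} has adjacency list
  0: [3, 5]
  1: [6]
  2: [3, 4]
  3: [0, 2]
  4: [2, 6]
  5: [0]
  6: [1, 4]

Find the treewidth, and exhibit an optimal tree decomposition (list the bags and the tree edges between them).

Each bag holds 2 vertices, so the decomposition has width 1, which upper-bounds the treewidth. Since G has at least one edge (e.g. 1–6), it is not an edgeless graph, so tw(G) ≥ 1. Combining the bounds, tw(G) = 1.

Treewidth 1.
One optimal decomposition is:
Bags: B1 = {1, 6}  B2 = {4, 6}  B3 = {2, 4}  B4 = {2, 3}  B5 = {0, 3}  B6 = {0, 5}
Tree: B1–B2, B2–B3, B3–B4, B4–B5, B5–B6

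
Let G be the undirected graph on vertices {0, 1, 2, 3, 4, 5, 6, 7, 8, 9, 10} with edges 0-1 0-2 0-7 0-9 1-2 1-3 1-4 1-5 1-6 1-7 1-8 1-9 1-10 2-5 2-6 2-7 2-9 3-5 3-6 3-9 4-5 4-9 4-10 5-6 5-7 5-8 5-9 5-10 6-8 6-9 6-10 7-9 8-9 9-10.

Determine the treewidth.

A width-4 tree decomposition is:
Bags: B1 = {1, 5, 6, 9, 10}  B2 = {1, 4, 5, 9, 10}  B3 = {1, 3, 5, 6, 9}  B4 = {1, 2, 5, 6, 9}  B5 = {1, 2, 5, 7, 9}  B6 = {1, 5, 6, 8, 9}  B7 = {0, 1, 2, 7, 9}
Tree: B1–B2, B1–B3, B1–B4, B4–B5, B4–B6, B5–B7
The largest bag has 5 vertices, giving width 4; this decomposition certifies tw(G) ≤ 4. For the lower bound, the 5 vertices {0, 1, 2, 7, 9} are pairwise adjacent, and any tree decomposition puts a clique entirely inside one bag — forcing width ≥ 4. Combining the bounds, tw(G) = 4.

4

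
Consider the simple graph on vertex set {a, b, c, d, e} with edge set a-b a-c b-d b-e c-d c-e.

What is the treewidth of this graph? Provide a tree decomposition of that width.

The largest bag has 3 vertices, giving width 2; this decomposition certifies tw(G) ≤ 2. The edges d–c–e–b–d form a cycle, so G is not a tree and its treewidth is at least 2. Hence tw(G) = 2 exactly.

Treewidth 2.
One such decomposition:
Bags: B1 = {b, c, d}  B2 = {b, c, e}  B3 = {a, b, c}
Tree: B1–B2, B2–B3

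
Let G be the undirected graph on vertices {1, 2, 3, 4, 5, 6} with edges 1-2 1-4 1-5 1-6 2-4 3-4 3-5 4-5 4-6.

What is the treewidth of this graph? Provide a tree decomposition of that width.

Treewidth 2.
One such decomposition:
Bags: B1 = {1, 4, 5}  B2 = {1, 4, 6}  B3 = {1, 2, 4}  B4 = {3, 4, 5}
Tree: B1–B2, B1–B3, B1–B4

Every bag has size at most 3, so the width is 3 − 1 = 2 and tw(G) ≤ 2. On the other hand G contains the 3-clique {1, 2, 4}. A clique must lie in a single bag of any decomposition, so no decomposition can have width below 2. Hence tw(G) = 2 exactly.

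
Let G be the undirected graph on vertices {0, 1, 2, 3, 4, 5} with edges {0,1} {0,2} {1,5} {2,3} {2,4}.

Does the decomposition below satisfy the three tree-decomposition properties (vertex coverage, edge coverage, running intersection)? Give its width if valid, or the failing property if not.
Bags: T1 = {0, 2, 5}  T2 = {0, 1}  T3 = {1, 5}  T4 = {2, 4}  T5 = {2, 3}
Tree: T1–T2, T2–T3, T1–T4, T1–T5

No — bags containing vertex 5 are not connected in the tree.

A tree decomposition must satisfy three properties: every vertex lies in some bag; for every edge, both endpoints lie together in some bag; and for every vertex, the bags containing it form a connected subtree. Here bags containing vertex 5 are not connected in the tree, so the decomposition is invalid.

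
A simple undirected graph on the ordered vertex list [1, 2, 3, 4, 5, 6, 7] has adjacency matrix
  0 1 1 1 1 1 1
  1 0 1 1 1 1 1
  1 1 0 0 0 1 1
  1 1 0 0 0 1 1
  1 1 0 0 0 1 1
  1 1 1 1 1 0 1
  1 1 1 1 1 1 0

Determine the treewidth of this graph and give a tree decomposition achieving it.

Treewidth 4.
One optimal decomposition is:
Bags: B1 = {1, 2, 3, 6, 7}  B2 = {1, 2, 4, 6, 7}  B3 = {1, 2, 5, 6, 7}
Tree: B1–B2, B1–B3

The largest bag has 5 vertices, giving width 4; this decomposition certifies tw(G) ≤ 4. For the lower bound, the 5 vertices {1, 2, 3, 6, 7} are pairwise adjacent, and any tree decomposition puts a clique entirely inside one bag — forcing width ≥ 4. The upper and lower bounds meet at 4, so that is the treewidth.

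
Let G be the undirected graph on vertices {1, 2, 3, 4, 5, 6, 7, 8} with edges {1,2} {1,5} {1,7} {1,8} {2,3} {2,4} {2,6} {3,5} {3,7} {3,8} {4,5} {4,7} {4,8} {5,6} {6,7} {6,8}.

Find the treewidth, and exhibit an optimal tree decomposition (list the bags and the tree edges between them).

Every bag has size at most 5, so the width is 5 − 1 = 4 and tw(G) ≤ 4. For the lower bound: the 5 vertex sets {6,8}, {2,4}, {1,5}, {7}, {3} are disjoint, each induces a connected subgraph, and every pair is joined by at least one edge of G. Contracting each set to a single vertex therefore yields K_{5} as a minor, and since treewidth is minor-monotone, tw(G) ≥ tw(K_{5}) = 4. Therefore the treewidth is 4.

Treewidth 4.
Bags: B1 = {2, 5, 6, 7, 8}  B2 = {2, 4, 5, 7, 8}  B3 = {1, 2, 5, 7, 8}  B4 = {2, 3, 5, 7, 8}
Tree: B1–B2, B2–B3, B3–B4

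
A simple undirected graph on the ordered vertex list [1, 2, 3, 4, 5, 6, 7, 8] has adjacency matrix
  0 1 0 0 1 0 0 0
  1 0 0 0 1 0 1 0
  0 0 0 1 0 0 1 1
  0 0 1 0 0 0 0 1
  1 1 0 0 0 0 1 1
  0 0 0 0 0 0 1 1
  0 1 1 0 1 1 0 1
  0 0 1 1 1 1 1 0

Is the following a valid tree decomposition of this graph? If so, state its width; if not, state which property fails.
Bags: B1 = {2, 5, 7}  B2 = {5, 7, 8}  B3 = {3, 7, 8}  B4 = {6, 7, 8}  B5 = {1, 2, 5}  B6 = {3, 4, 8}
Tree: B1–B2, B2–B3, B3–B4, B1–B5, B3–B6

Vertex coverage: the bags together contain {1, 2, 3, 4, 5, 6, 7, 8}, the full vertex set. Edge coverage: each edge of G has both endpoints in at least one bag. Running intersection: for every vertex, the bags containing it form a connected subtree. All three properties hold, so this is a valid tree decomposition of width max|bag| − 1 = 2, and hence tw(G) ≤ 2.

Yes; width 2.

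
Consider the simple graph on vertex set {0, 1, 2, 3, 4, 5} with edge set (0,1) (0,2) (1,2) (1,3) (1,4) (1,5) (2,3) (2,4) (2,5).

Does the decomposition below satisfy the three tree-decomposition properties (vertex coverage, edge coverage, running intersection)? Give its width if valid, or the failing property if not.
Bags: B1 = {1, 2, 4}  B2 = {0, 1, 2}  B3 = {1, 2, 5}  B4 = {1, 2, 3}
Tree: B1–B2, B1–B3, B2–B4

Checking the three conditions: (i) the bags cover all of {0, 1, 2, 3, 4, 5}; (ii) for each edge, some bag contains both endpoints; (iii) the bags containing any fixed vertex form a subtree. All hold, so the decomposition is valid with width 3 − 1 = 2.

Yes; width 2.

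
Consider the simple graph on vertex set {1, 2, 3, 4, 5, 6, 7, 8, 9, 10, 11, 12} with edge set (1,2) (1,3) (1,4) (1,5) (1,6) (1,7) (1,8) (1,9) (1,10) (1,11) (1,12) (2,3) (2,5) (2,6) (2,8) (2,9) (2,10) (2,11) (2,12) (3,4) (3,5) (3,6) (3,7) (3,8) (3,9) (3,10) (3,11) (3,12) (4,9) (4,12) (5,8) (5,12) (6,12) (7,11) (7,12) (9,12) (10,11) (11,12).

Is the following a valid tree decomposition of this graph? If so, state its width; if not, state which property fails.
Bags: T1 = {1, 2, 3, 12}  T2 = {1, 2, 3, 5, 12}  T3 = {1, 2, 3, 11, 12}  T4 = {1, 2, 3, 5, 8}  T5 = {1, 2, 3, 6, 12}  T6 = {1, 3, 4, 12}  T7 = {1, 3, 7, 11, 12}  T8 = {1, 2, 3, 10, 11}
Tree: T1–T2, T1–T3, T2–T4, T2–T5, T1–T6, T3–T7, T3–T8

No — vertex 9 appears in no bag.

A tree decomposition must satisfy three properties: every vertex lies in some bag; for every edge, both endpoints lie together in some bag; and for every vertex, the bags containing it form a connected subtree. Here vertex 9 appears in no bag, so the decomposition is invalid.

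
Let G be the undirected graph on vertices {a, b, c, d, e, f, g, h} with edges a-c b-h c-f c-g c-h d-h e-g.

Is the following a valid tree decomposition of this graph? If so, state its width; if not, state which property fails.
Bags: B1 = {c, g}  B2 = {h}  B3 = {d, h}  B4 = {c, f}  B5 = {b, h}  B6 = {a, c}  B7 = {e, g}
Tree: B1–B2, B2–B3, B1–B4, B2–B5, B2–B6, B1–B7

A tree decomposition must satisfy three properties: every vertex lies in some bag; for every edge, both endpoints lie together in some bag; and for every vertex, the bags containing it form a connected subtree. Here edge (c,h) lies in no bag, so the decomposition is invalid.

No — edge (c,h) lies in no bag.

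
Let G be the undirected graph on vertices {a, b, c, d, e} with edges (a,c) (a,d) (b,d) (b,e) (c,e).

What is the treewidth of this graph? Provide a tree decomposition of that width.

Treewidth 2.
Bags: B1 = {a, c, e}  B2 = {a, d, e}  B3 = {b, d, e}
Tree: B1–B2, B2–B3

Each bag holds 3 vertices, so the decomposition has width 2, which upper-bounds the treewidth. Since e–c–a–d–b–e is a cycle in G, G is not acyclic. Forests are exactly the graphs of treewidth ≤ 1, so tw(G) ≥ 2. The upper and lower bounds meet at 2, so that is the treewidth.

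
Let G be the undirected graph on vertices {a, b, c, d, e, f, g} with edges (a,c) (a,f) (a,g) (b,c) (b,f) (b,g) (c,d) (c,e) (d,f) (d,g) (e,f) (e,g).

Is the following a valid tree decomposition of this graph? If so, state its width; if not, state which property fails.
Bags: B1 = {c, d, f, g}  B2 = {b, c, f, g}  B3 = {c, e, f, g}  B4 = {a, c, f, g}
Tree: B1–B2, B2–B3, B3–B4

Yes; width 3.

Checking the three conditions: (i) the bags cover all of {a, b, c, d, e, f, g}; (ii) for each edge, some bag contains both endpoints; (iii) the bags containing any fixed vertex form a subtree. All hold, so the decomposition is valid with width 4 − 1 = 3.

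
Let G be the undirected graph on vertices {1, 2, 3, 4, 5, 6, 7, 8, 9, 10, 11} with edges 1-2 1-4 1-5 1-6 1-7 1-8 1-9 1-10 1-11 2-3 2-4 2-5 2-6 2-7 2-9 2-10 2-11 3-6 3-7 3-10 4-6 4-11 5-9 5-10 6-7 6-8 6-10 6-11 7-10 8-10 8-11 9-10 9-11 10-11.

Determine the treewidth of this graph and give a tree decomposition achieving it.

Treewidth 4.
One such decomposition:
Bags: B1 = {1, 2, 6, 10, 11}  B2 = {1, 6, 8, 10, 11}  B3 = {1, 2, 6, 7, 10}  B4 = {1, 2, 4, 6, 11}  B5 = {1, 2, 9, 10, 11}  B6 = {1, 2, 5, 9, 10}  B7 = {2, 3, 6, 7, 10}
Tree: B1–B2, B1–B3, B1–B4, B1–B5, B5–B6, B3–B7

Every bag has size at most 5, so the width is 5 − 1 = 4 and tw(G) ≤ 4. On the other hand G contains the 5-clique {1, 6, 8, 10, 11}. A clique must lie in a single bag of any decomposition, so no decomposition can have width below 4. Hence tw(G) = 4 exactly.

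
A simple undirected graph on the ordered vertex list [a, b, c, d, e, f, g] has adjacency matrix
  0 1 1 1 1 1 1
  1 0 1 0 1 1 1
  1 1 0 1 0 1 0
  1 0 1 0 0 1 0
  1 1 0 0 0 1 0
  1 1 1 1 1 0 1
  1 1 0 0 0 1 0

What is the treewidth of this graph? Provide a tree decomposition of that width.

Every bag has size at most 4, so the width is 4 − 1 = 3 and tw(G) ≤ 3. For the lower bound, the 4 vertices {a, c, d, f} are pairwise adjacent, and any tree decomposition puts a clique entirely inside one bag — forcing width ≥ 3. Therefore the treewidth is 3.

Treewidth 3.
Bags: B1 = {a, b, f, g}  B2 = {a, b, c, f}  B3 = {a, b, e, f}  B4 = {a, c, d, f}
Tree: B1–B2, B1–B3, B2–B4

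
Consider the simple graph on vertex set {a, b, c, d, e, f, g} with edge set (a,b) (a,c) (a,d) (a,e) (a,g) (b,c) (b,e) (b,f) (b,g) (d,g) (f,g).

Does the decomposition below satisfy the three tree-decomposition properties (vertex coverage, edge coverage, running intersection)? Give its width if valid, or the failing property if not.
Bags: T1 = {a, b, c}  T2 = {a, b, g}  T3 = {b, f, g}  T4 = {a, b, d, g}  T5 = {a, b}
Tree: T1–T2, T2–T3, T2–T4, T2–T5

No — vertex e appears in no bag.

A tree decomposition must satisfy three properties: every vertex lies in some bag; for every edge, both endpoints lie together in some bag; and for every vertex, the bags containing it form a connected subtree. Here vertex e appears in no bag, so the decomposition is invalid.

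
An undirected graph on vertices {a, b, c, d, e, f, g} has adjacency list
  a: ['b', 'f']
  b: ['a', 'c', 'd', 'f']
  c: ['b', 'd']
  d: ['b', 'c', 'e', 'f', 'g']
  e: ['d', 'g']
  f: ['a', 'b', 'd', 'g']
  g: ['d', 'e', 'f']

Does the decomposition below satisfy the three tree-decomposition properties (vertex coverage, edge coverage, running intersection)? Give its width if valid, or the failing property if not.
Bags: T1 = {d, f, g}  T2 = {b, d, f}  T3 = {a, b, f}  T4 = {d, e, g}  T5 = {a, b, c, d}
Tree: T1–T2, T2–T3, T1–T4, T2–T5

A tree decomposition must satisfy three properties: every vertex lies in some bag; for every edge, both endpoints lie together in some bag; and for every vertex, the bags containing it form a connected subtree. Here bags containing vertex a are not connected in the tree, so the decomposition is invalid.

No — bags containing vertex a are not connected in the tree.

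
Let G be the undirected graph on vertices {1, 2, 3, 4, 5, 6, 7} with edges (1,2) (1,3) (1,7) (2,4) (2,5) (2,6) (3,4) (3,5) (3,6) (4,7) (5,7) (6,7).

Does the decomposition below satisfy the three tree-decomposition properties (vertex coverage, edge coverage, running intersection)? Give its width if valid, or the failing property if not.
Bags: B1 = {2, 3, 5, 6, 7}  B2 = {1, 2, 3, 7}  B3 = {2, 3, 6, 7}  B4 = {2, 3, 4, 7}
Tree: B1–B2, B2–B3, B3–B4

No — bags containing vertex 6 are not connected in the tree.

A tree decomposition must satisfy three properties: every vertex lies in some bag; for every edge, both endpoints lie together in some bag; and for every vertex, the bags containing it form a connected subtree. Here bags containing vertex 6 are not connected in the tree, so the decomposition is invalid.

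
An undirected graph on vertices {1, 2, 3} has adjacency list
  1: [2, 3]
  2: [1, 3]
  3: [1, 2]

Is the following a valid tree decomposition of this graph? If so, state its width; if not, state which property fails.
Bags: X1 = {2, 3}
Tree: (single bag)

No — vertex 1 appears in no bag.

A tree decomposition must satisfy three properties: every vertex lies in some bag; for every edge, both endpoints lie together in some bag; and for every vertex, the bags containing it form a connected subtree. Here vertex 1 appears in no bag, so the decomposition is invalid.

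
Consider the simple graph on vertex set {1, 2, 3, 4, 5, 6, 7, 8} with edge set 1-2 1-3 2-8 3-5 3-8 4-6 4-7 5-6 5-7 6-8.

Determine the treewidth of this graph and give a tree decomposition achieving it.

Treewidth 2.
One such decomposition:
Bags: B1 = {4, 6, 7}  B2 = {5, 6, 7}  B3 = {5, 6, 8}  B4 = {3, 5, 8}  B5 = {2, 3, 8}  B6 = {1, 2, 3}
Tree: B1–B2, B2–B3, B3–B4, B4–B5, B5–B6

Every bag has size at most 3, so the width is 3 − 1 = 2 and tw(G) ≤ 2. For the lower bound, G contains the cycle 4–7–5–6–4, so G is not a forest; only forests have treewidth ≤ 1, hence tw(G) ≥ 2. Combining the bounds, tw(G) = 2.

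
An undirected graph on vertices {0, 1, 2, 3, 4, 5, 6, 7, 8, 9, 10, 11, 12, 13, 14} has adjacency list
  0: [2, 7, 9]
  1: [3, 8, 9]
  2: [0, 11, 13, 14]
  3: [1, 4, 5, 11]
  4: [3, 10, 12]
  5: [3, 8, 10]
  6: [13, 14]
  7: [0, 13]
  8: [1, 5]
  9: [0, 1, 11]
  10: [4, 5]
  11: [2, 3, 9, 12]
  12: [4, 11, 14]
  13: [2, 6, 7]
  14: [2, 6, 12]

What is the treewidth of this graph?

A width-3 tree decomposition is:
Bags: B1 = {6, 7, 13, 14}  B2 = {2, 7, 13, 14}  B3 = {0, 2, 7, 14}  B4 = {0, 2, 12, 14}  B5 = {0, 2, 11, 12}  B6 = {0, 9, 11, 12}  B7 = {4, 9, 11, 12}  B8 = {3, 4, 9, 11}  B9 = {1, 3, 4, 9}  B10 = {1, 3, 4, 10}  B11 = {1, 3, 5, 10}  B12 = {1, 5, 8, 10}
Tree: B1–B2, B2–B3, B3–B4, B4–B5, B5–B6, B6–B7, B7–B8, B8–B9, B9–B10, B10–B11, B11–B12
The largest bag has 4 vertices, giving width 3; this decomposition certifies tw(G) ≤ 3. For the lower bound: the 4 vertex sets {6,7,13}, {14}, {2}, {0,9,11,12} are disjoint, each induces a connected subgraph, and every pair is joined by at least one edge of G. Contracting each set to a single vertex therefore yields K_{4} as a minor, and since treewidth is minor-monotone, tw(G) ≥ tw(K_{4}) = 3. Therefore the treewidth is 3.

3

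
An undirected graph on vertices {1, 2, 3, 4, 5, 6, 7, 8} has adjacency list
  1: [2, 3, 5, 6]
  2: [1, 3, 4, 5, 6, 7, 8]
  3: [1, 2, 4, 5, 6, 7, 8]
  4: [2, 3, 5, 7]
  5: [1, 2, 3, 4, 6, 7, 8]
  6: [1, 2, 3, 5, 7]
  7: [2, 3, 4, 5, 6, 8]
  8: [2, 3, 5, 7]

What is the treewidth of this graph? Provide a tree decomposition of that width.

Treewidth 4.
Bags: B1 = {2, 3, 5, 6, 7}  B2 = {2, 3, 5, 7, 8}  B3 = {2, 3, 4, 5, 7}  B4 = {1, 2, 3, 5, 6}
Tree: B1–B2, B1–B3, B1–B4

Each bag holds 5 vertices, so the decomposition has width 4, which upper-bounds the treewidth. Conversely, {1, 2, 3, 5, 6} is a clique of size 5, and the vertices of any clique must share a bag in every tree decomposition; so some bag has ≥ 5 vertices and tw(G) ≥ 4. The upper and lower bounds meet at 4, so that is the treewidth.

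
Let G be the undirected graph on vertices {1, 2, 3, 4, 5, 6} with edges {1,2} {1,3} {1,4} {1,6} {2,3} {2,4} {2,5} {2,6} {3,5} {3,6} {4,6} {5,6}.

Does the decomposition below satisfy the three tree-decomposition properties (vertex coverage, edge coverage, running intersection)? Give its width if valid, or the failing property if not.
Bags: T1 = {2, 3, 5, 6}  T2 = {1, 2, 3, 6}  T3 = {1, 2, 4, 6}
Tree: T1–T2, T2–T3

Yes; width 3.

Checking the three conditions: (i) the bags cover all of {1, 2, 3, 4, 5, 6}; (ii) for each edge, some bag contains both endpoints; (iii) the bags containing any fixed vertex form a subtree. All hold, so the decomposition is valid with width 4 − 1 = 3.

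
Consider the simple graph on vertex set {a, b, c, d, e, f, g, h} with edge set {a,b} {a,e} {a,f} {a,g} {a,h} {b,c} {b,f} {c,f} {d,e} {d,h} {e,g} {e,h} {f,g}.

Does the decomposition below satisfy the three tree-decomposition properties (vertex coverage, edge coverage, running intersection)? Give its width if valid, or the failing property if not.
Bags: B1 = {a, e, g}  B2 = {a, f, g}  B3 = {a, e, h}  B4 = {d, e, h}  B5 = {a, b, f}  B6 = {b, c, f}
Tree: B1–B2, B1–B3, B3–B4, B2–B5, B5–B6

Vertex coverage: the bags together contain {a, b, c, d, e, f, g, h}, the full vertex set. Edge coverage: each edge of G has both endpoints in at least one bag. Running intersection: for every vertex, the bags containing it form a connected subtree. All three properties hold, so this is a valid tree decomposition of width max|bag| − 1 = 2, and hence tw(G) ≤ 2.

Yes; width 2.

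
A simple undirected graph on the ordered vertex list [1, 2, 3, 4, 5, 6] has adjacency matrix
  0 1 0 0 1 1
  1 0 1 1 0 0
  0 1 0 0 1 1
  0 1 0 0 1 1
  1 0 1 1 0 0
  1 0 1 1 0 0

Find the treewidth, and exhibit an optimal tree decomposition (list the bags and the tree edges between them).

Each bag holds 4 vertices, so the decomposition has width 3, which upper-bounds the treewidth. For the lower bound: the 4 vertex sets {3,6}, {1,2}, {5}, {4} are disjoint, each induces a connected subgraph, and every pair is joined by at least one edge of G. Contracting each set to a single vertex therefore yields K_{4} as a minor, and since treewidth is minor-monotone, tw(G) ≥ tw(K_{4}) = 3. Hence tw(G) = 3 exactly.

Treewidth 3.
One optimal decomposition is:
Bags: B1 = {2, 3, 5, 6}  B2 = {1, 2, 5, 6}  B3 = {2, 4, 5, 6}
Tree: B1–B2, B2–B3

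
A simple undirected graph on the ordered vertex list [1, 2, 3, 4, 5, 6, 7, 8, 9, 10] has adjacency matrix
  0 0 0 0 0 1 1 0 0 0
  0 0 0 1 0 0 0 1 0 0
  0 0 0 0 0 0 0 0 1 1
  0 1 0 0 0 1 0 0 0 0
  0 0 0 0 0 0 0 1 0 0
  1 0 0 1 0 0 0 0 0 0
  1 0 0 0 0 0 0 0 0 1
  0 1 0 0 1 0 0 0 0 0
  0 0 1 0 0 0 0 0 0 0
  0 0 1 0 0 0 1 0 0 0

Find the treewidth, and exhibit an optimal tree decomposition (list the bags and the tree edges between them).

Every bag has size at most 2, so the width is 2 − 1 = 1 and tw(G) ≤ 1. Since G has at least one edge (e.g. 9–3), it is not an edgeless graph, so tw(G) ≥ 1. Therefore the treewidth is 1.

Treewidth 1.
One optimal decomposition is:
Bags: B1 = {3, 9}  B2 = {3, 10}  B3 = {7, 10}  B4 = {1, 7}  B5 = {1, 6}  B6 = {4, 6}  B7 = {2, 4}  B8 = {2, 8}  B9 = {5, 8}
Tree: B1–B2, B2–B3, B3–B4, B4–B5, B5–B6, B6–B7, B7–B8, B8–B9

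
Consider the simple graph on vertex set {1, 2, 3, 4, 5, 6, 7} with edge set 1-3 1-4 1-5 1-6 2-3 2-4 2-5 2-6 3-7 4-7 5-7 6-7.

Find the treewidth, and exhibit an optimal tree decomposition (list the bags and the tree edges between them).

Treewidth 3.
One optimal decomposition is:
Bags: B1 = {1, 2, 3, 7}  B2 = {1, 2, 4, 7}  B3 = {1, 2, 6, 7}  B4 = {1, 2, 5, 7}
Tree: B1–B2, B2–B3, B3–B4

Each bag holds 4 vertices, so the decomposition has width 3, which upper-bounds the treewidth. For the lower bound: the 4 vertex sets {3,7}, {1,4}, {2}, {6} are disjoint, each induces a connected subgraph, and every pair is joined by at least one edge of G. Contracting each set to a single vertex therefore yields K_{4} as a minor, and since treewidth is minor-monotone, tw(G) ≥ tw(K_{4}) = 3. Combining the bounds, tw(G) = 3.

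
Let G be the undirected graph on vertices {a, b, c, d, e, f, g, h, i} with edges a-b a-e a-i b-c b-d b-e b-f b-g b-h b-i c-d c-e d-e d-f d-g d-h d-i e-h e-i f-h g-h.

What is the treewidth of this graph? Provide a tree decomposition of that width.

The largest bag has 4 vertices, giving width 3; this decomposition certifies tw(G) ≤ 3. On the other hand G contains the 4-clique {b, d, g, h}. A clique must lie in a single bag of any decomposition, so no decomposition can have width below 3. Hence tw(G) = 3 exactly.

Treewidth 3.
One optimal decomposition is:
Bags: B1 = {b, d, e, i}  B2 = {b, c, d, e}  B3 = {b, d, e, h}  B4 = {b, d, f, h}  B5 = {a, b, e, i}  B6 = {b, d, g, h}
Tree: B1–B2, B1–B3, B3–B4, B1–B5, B3–B6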